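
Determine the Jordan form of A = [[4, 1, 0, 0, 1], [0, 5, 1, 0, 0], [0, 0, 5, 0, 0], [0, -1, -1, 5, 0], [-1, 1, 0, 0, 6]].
J = [[5, 1, 0, 0, 0], [0, 5, 1, 0, 0], [0, 0, 5, 0, 0], [0, 0, 0, 5, 1], [0, 0, 0, 0, 5]]

The characteristic polynomial is det(xI - A) = (x - 5)^5, so the eigenvalues are 5 (algebraic multiplicity 5).

For λ = 5: rank(A - 5I) = 3, rank((A - 5I)^2) = 1, rank((A - 5I)^3) = 0. The eigenspace has dimension 5 - 3 = 2, so there are 2 Jordan blocks; the rank sequence gives block sizes [3, 2].

Assembling the blocks gives the Jordan form J above.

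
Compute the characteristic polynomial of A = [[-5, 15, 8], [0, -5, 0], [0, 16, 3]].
xI - A = [[x + 5, -15, -8], [0, x + 5, 0], [0, -16, x - 3]].

Expanding det(xI - A) along the first row:
det(xI - A) = + (x + 5)·det([[x + 5, 0], [-16, x - 3]]) - (-15)·det([[0, 0], [0, x - 3]]) + (-8)·det([[0, x + 5], [0, -16]]).

Evaluating gives χ_A(x) = x^3 + 7x^2 - 5x - 75 = (x - 3)(x + 5)^2.

χ_A(x) = (x - 3)(x + 5)^2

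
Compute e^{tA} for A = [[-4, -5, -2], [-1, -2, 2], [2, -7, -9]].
A has Jordan form J = [[-5, 1, 0], [0, -5, 1], [0, 0, -5]] with A = PJP^{-1}, so e^{tA} = P e^{tJ} P^{-1}.

For a Jordan block J_k(λ), e^{tJ_k(λ)} = e^{λt} · (I + tN + t^2 N^2/2! + ... + t^{k-1} N^{k-1}/(k-1)!) where N is the nilpotent superdiagonal part.

Assembling the blocks and conjugating back gives the entries of e^{tA} as shown above.

e^{tA} = [[(t^2 + t + 1)*e^{-5*t}, t*(-3*t - 5)*e^{-5*t}, 2*t*(-t - 1)*e^{-5*t}], [-t*e^{-5*t}, (3*t + 1)*e^{-5*t}, 2*t*e^{-5*t}], [t*(t + 4)*e^{-5*t}/2, t*(-3*t - 14)*e^{-5*t}/2, (-t^2 - 4*t + 1)*e^{-5*t}]]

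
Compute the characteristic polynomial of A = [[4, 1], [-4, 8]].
xI - A = [[x - 4, -1], [4, x - 8]].

Expanding det(xI - A) along the first row:
det(xI - A) = + (x - 4)·det([[x - 8]]) - (-1)·det([[4]]).

Evaluating gives χ_A(x) = x^2 - 12x + 36 = (x - 6)^2.

χ_A(x) = (x - 6)^2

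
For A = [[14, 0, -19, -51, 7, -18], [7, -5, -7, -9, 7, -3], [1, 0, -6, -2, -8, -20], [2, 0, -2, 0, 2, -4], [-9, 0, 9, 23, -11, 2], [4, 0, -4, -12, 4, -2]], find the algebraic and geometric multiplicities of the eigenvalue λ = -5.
The characteristic polynomial is (x - 6)(x + 2)^3(x + 5)^2, so the factor x + 5 appears with exponent 2: the algebraic multiplicity is 2.

rank(A + 5I) = 4, so the eigenspace has dimension 6 - 4 = 2: the geometric multiplicity is 2.

algebraic multiplicity 2, geometric multiplicity 2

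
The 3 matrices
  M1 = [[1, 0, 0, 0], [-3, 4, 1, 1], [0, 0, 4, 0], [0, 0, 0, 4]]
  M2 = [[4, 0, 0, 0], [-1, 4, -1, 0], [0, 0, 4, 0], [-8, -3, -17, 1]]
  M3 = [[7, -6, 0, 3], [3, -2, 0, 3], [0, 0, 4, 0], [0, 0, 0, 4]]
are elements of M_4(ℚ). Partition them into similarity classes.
Characteristic polynomials: χ_{M1} = (x - 4)^3(x - 1), χ_{M2} = (x - 4)^3(x - 1), χ_{M3} = (x - 4)^3(x - 1).

{M1, M2}: invariant factors x - 4, (x - 4)^2(x - 1).

{M3}: invariant factors x - 4, x - 4, (x - 4)(x - 1).

Matrices are similar if and only if their invariant-factor lists agree; the partition into similarity classes is {M1, M2}, {M3}.

2 classes: {M1, M2}, {M3}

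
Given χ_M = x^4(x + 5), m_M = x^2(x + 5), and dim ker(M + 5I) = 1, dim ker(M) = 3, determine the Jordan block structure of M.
λ = -5: algebraic multiplicity 1 (exponent in χ_M), largest block size 1 (exponent in m_M), 1 block (geometric multiplicity). This forces block sizes [1].
λ = 0: algebraic multiplicity 4 (exponent in χ_M), largest block size 2 (exponent in m_M), 3 blocks (geometric multiplicity). These force block sizes [2, 1, 1].

Jordan blocks: (-5, 1), (0, 2), (0, 1), (0, 1)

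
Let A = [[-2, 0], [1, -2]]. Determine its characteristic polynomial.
xI - A = [[x + 2, 0], [-1, x + 2]].

Expanding det(xI - A) along the first row:
det(xI - A) = + (x + 2)·det([[x + 2]]) - (0)·det([[-1]]).

Evaluating gives χ_A(x) = x^2 + 4x + 4 = (x + 2)^2.

χ_A(x) = (x + 2)^2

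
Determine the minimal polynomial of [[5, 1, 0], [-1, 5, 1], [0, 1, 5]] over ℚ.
The characteristic polynomial factors as (x - 5)^3. The minimal polynomial is ∏(x - λ)^{k_λ} where k_λ is the size of the largest Jordan block at λ.

For λ = 5: rank(A - 5I) = 2, and the largest Jordan block has size 3 (the smallest k with rank((A - 5I)^k) = rank((A - 5I)^(k+1))).

So m_A(x) = (x - 5)^3.

m_A(x) = (x - 5)^3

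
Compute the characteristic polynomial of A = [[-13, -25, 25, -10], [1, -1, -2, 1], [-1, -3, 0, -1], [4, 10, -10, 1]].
xI - A = [[x + 13, 25, -25, 10], [-1, x + 1, 2, -1], [1, 3, x, 1], [-4, -10, 10, x - 1]].

Expanding det(xI - A) along the first row:
det(xI - A) = + (x + 13)·det([[x + 1, 2, -1], [3, x, 1], [-10, 10, x - 1]]) - (25)·det([[-1, 2, -1], [1, x, 1], [-4, 10, x - 1]]) + (-25)·det([[-1, x + 1, -1], [1, 3, 1], [-4, -10, x - 1]]) - (10)·det([[-1, x + 1, 2], [1, 3, x], [-4, -10, 10]]).

Evaluating gives χ_A(x) = x^4 + 13x^3 + 63x^2 + 135x + 108 = (x + 3)^3(x + 4).

χ_A(x) = (x + 3)^3(x + 4)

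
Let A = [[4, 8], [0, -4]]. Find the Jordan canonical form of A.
J = [[-4, 0], [0, 4]]

The characteristic polynomial is det(xI - A) = (x - 4)(x + 4), so the eigenvalues are -4 (algebraic multiplicity 1), 4 (algebraic multiplicity 1).

For λ = -4: algebraic multiplicity 1 gives one 1×1 block.

For λ = 4: algebraic multiplicity 1 gives one 1×1 block.

Assembling the blocks gives the Jordan form J above.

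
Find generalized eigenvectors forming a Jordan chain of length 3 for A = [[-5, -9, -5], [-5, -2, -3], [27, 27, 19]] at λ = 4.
v_1 = [[1, 0, -2]]^T, v_2 = [[1, 1, -3]]^T, v_3 = [[-3, -2, 9]]^T

We seek v_1 ∈ ker((A - 4I)^3) \ ker((A - 4I)^2), then set v_{i+1} = (A - 4I) v_i.

One such chain is v_1 = [[1, 0, -2]]^T, v_2 = [[1, 1, -3]]^T, v_3 = [[-3, -2, 9]]^T. Check: (A - 4I) v_3 = [[0, 0, 0]]^T = 0.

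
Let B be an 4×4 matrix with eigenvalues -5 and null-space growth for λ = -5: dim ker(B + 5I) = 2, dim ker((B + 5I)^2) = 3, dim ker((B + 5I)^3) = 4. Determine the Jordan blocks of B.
λ = -5: successive nullity increments [2, 1, 1] count blocks of size ≥ k; block sizes are [3, 1].

Jordan blocks: (-5, 3), (-5, 1)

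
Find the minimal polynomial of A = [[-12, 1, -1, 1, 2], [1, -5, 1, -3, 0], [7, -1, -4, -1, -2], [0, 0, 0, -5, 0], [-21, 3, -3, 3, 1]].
m_A(x) = (x + 5)^3

The characteristic polynomial factors as (x + 5)^5. The minimal polynomial is ∏(x - λ)^{k_λ} where k_λ is the size of the largest Jordan block at λ.

For λ = -5: rank(A + 5I) = 2, and the largest Jordan block has size 3 (the smallest k with rank((A + 5I)^k) = rank((A + 5I)^(k+1))).

So m_A(x) = (x + 5)^3.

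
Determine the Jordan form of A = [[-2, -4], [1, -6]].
The characteristic polynomial is det(xI - A) = (x + 4)^2, so the eigenvalues are -4 (algebraic multiplicity 2).

For λ = -4: rank(A + 4I) = 1, rank((A + 4I)^2) = 0. The eigenspace has dimension 2 - 1 = 1, so there is 1 Jordan block; the rank sequence gives block sizes [2].

Assembling the blocks gives the Jordan form J above.

J = [[-4, 1], [0, -4]]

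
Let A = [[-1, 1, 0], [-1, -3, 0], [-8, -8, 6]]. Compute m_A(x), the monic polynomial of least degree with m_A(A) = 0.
The characteristic polynomial factors as (x - 6)(x + 2)^2. The minimal polynomial is ∏(x - λ)^{k_λ} where k_λ is the size of the largest Jordan block at λ.

For λ = -2: rank(A + 2I) = 2, and the largest Jordan block has size 2 (the smallest k with rank((A + 2I)^k) = rank((A + 2I)^(k+1))).
For λ = 6: rank(A - 6I) = 2, and the largest Jordan block has size 1 (the smallest k with rank((A - 6I)^k) = rank((A - 6I)^(k+1))).

So m_A(x) = (x - 6)(x + 2)^2.

m_A(x) = (x - 6)(x + 2)^2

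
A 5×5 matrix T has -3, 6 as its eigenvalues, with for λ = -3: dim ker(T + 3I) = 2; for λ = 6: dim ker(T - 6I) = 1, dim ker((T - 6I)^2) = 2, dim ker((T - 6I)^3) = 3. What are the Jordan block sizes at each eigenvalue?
λ = -3: successive nullity increments [2] count blocks of size ≥ k; block sizes are [1, 1].
λ = 6: successive nullity increments [1, 1, 1] count blocks of size ≥ k; block sizes are [3].

Jordan blocks: (-3, 1), (-3, 1), (6, 3)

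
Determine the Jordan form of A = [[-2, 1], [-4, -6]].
J = [[-4, 1], [0, -4]]

The characteristic polynomial is det(xI - A) = (x + 4)^2, so the eigenvalues are -4 (algebraic multiplicity 2).

For λ = -4: rank(A + 4I) = 1, rank((A + 4I)^2) = 0. The eigenspace has dimension 2 - 1 = 1, so there is 1 Jordan block; the rank sequence gives block sizes [2].

Assembling the blocks gives the Jordan form J above.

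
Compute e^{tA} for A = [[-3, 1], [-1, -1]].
e^{tA} = [[(1 - t)*e^{-2*t}, t*e^{-2*t}], [-t*e^{-2*t}, (t + 1)*e^{-2*t}]]

A has Jordan form J = [[-2, 1], [0, -2]] with A = PJP^{-1}, so e^{tA} = P e^{tJ} P^{-1}.

For a Jordan block J_k(λ), e^{tJ_k(λ)} = e^{λt} · (I + tN + t^2 N^2/2! + ... + t^{k-1} N^{k-1}/(k-1)!) where N is the nilpotent superdiagonal part.

Assembling the blocks and conjugating back gives the entries of e^{tA} as shown above.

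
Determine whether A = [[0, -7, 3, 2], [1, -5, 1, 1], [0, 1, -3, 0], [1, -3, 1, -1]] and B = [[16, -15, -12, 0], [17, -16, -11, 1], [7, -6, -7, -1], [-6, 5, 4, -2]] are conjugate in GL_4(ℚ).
Two matrices over a field are similar if and only if they have the same invariant factors.

Both A and B have characteristic polynomial (x + 2)^3(x + 3) and minimal polynomial (x + 2)^2(x + 3). Computing further, both have invariant factors x + 2, (x + 2)^2(x + 3). Hence A and B are similar.

Yes.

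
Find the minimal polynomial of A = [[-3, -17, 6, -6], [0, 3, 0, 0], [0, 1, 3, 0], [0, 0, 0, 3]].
m_A(x) = (x - 3)^2(x + 3)

The characteristic polynomial factors as (x - 3)^3(x + 3). The minimal polynomial is ∏(x - λ)^{k_λ} where k_λ is the size of the largest Jordan block at λ.

For λ = -3: rank(A + 3I) = 3, and the largest Jordan block has size 1 (the smallest k with rank((A + 3I)^k) = rank((A + 3I)^(k+1))).
For λ = 3: rank(A - 3I) = 2, and the largest Jordan block has size 2 (the smallest k with rank((A - 3I)^k) = rank((A - 3I)^(k+1))).

So m_A(x) = (x - 3)^2(x + 3).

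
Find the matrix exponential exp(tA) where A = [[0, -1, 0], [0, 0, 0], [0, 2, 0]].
A has Jordan form J = [[0, 1, 0], [0, 0, 0], [0, 0, 0]] with A = PJP^{-1}, so e^{tA} = P e^{tJ} P^{-1}.

For a Jordan block J_k(λ), e^{tJ_k(λ)} = e^{λt} · (I + tN + t^2 N^2/2! + ... + t^{k-1} N^{k-1}/(k-1)!) where N is the nilpotent superdiagonal part.

Assembling the blocks and conjugating back gives the entries of e^{tA} as shown above.

e^{tA} = [[1, -t, 0], [0, 1, 0], [0, 2*t, 1]]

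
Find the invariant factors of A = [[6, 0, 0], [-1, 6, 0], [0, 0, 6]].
The Jordan structure of A has elementary divisors (x - 6)^2, (x - 6). Arranging the block sizes at each eigenvalue in decreasing order and taking row products gives the invariant factors.

Invariant factors (smallest first, each dividing the next): x - 6, (x - 6)^2.

Check: the last factor (x - 6)^2 is the minimal polynomial, and the product (x - 6)^3 is the characteristic polynomial.

x - 6, (x - 6)^2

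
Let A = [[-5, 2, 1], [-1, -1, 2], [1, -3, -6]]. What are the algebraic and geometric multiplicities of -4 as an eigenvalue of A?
The characteristic polynomial is (x + 4)^3, so the factor x + 4 appears with exponent 3: the algebraic multiplicity is 3.

rank(A + 4I) = 2, so the eigenspace has dimension 3 - 2 = 1: the geometric multiplicity is 1.

Since 1 < 3, A is not diagonalizable.

algebraic multiplicity 3, geometric multiplicity 1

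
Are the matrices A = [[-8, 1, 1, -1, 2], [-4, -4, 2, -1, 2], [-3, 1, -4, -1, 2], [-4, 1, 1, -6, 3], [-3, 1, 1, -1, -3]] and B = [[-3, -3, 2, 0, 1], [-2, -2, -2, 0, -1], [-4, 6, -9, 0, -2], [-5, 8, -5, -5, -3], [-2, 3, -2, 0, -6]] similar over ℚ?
No.

Both have characteristic polynomial (x + 5)^5, but the minimal polynomial of A is (x + 5)^3 while the minimal polynomial of B is (x + 5)^2. The minimal polynomial is a similarity invariant, so A and B are not similar.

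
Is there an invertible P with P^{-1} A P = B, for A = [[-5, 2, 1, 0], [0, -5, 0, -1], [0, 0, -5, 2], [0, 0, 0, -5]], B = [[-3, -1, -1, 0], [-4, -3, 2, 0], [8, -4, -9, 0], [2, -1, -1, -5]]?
Both have characteristic polynomial (x + 5)^4 and minimal polynomial (x + 5)^2. But rank(A + 5I) = 2 for A while rank(B + 5I) = 1 for B, so the number of Jordan blocks at λ = -5 differs. A and B are not similar.

No.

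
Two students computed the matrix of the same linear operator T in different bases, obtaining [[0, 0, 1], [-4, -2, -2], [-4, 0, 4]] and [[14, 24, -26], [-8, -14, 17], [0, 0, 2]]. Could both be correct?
Yes.

Two matrices over a field are similar if and only if they have the same invariant factors.

Both A and B have characteristic polynomial (x - 2)^2(x + 2) and minimal polynomial (x - 2)^2(x + 2). Computing further, both have invariant factors (x - 2)^2(x + 2). Hence A and B are similar.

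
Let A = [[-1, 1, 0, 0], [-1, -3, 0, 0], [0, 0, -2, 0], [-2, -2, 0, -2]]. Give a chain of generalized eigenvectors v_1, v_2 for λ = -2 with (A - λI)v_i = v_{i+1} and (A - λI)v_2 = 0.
We seek v_1 ∈ ker((A + 2I)^2) \ ker(A + 2I), then set v_{i+1} = (A + 2I) v_i.

One such chain is v_1 = [[0, 1, 0, 2]]^T, v_2 = [[1, -1, 0, -2]]^T. Check: (A + 2I) v_2 = [[0, 0, 0, 0]]^T = 0.

v_1 = [[0, 1, 0, 2]]^T, v_2 = [[1, -1, 0, -2]]^T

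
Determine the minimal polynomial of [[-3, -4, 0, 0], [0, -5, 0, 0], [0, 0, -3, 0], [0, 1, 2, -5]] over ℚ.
The characteristic polynomial factors as (x + 3)^2(x + 5)^2. The minimal polynomial is ∏(x - λ)^{k_λ} where k_λ is the size of the largest Jordan block at λ.

For λ = -5: rank(A + 5I) = 3, and the largest Jordan block has size 2 (the smallest k with rank((A + 5I)^k) = rank((A + 5I)^(k+1))).
For λ = -3: rank(A + 3I) = 2, and the largest Jordan block has size 1 (the smallest k with rank((A + 3I)^k) = rank((A + 3I)^(k+1))).

So m_A(x) = (x + 3)(x + 5)^2.

m_A(x) = (x + 3)(x + 5)^2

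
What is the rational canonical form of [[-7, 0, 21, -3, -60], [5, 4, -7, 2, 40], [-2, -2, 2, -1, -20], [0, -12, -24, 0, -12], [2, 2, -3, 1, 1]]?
The invariant factors of A (the non-unit diagonal entries of the Smith normal form of xI - A over ℚ[x]) are (x - 2)(x + 3), (x - 2)^2(x + 3), each dividing the next. The characteristic polynomial is their product, (x - 2)^3(x + 3)^2.

The rational canonical form is the block-diagonal matrix of companion matrices C(f_i):
R = [[0, 6, 0, 0, 0], [1, -1, 0, 0, 0], [0, 0, 0, 0, -12], [0, 0, 1, 0, 8], [0, 0, 0, 1, 1]].

R = [[0, 6, 0, 0, 0], [1, -1, 0, 0, 0], [0, 0, 0, 0, -12], [0, 0, 1, 0, 8], [0, 0, 0, 1, 1]]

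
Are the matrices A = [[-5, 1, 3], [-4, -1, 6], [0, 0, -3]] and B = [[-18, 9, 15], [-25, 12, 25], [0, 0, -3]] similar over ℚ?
Yes.

Two matrices over a field are similar if and only if they have the same invariant factors.

Both A and B have characteristic polynomial (x + 3)^3 and minimal polynomial (x + 3)^2. Computing further, both have invariant factors x + 3, (x + 3)^2. Hence A and B are similar.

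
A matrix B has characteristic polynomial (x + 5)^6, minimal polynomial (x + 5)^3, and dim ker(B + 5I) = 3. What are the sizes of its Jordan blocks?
Jordan blocks: (-5, 3), (-5, 2), (-5, 1)

λ = -5: algebraic multiplicity 6 (exponent in χ_B), largest block size 3 (exponent in m_B), 3 blocks (geometric multiplicity). These force block sizes [3, 2, 1].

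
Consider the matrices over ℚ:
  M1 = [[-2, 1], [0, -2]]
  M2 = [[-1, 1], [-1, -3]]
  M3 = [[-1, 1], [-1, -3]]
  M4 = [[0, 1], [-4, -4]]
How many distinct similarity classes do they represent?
Characteristic polynomials: χ_{M1} = (x + 2)^2, χ_{M2} = (x + 2)^2, χ_{M3} = (x + 2)^2, χ_{M4} = (x + 2)^2.

{M1, M2, M3, M4}: invariant factors (x + 2)^2.

Matrices are similar if and only if their invariant-factor lists agree; the partition into similarity classes is {M1, M2, M3, M4}.

1 class: {M1, M2, M3, M4}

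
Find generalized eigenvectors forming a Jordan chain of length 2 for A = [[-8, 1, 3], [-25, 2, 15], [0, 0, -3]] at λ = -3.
v_1 = [[1, 3, 1]]^T, v_2 = [[1, 5, 0]]^T

We seek v_1 ∈ ker((A + 3I)^2) \ ker(A + 3I), then set v_{i+1} = (A + 3I) v_i.

One such chain is v_1 = [[1, 3, 1]]^T, v_2 = [[1, 5, 0]]^T. Check: (A + 3I) v_2 = [[0, 0, 0]]^T = 0.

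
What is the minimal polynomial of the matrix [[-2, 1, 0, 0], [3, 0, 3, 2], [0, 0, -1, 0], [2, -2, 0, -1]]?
m_A(x) = (x + 1)^3

The characteristic polynomial factors as (x + 1)^4. The minimal polynomial is ∏(x - λ)^{k_λ} where k_λ is the size of the largest Jordan block at λ.

For λ = -1: rank(A + I) = 2, and the largest Jordan block has size 3 (the smallest k with rank((A + I)^k) = rank((A + I)^(k+1))).

So m_A(x) = (x + 1)^3.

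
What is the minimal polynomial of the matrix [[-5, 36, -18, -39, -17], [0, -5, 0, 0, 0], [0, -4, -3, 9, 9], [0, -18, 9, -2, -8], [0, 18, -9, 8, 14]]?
The characteristic polynomial factors as (x - 6)^2(x + 3)(x + 5)^2. The minimal polynomial is ∏(x - λ)^{k_λ} where k_λ is the size of the largest Jordan block at λ.

For λ = -5: rank(A + 5I) = 3, and the largest Jordan block has size 1 (the smallest k with rank((A + 5I)^k) = rank((A + 5I)^(k+1))).
For λ = -3: rank(A + 3I) = 4, and the largest Jordan block has size 1 (the smallest k with rank((A + 3I)^k) = rank((A + 3I)^(k+1))).
For λ = 6: rank(A - 6I) = 4, and the largest Jordan block has size 2 (the smallest k with rank((A - 6I)^k) = rank((A - 6I)^(k+1))).

So m_A(x) = (x - 6)^2(x + 3)(x + 5).

m_A(x) = (x - 6)^2(x + 3)(x + 5)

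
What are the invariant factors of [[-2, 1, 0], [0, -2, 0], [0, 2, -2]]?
The Jordan structure of A has elementary divisors (x + 2)^2, (x + 2). Arranging the block sizes at each eigenvalue in decreasing order and taking row products gives the invariant factors.

Invariant factors (smallest first, each dividing the next): x + 2, (x + 2)^2.

Check: the last factor (x + 2)^2 is the minimal polynomial, and the product (x + 2)^3 is the characteristic polynomial.

x + 2, (x + 2)^2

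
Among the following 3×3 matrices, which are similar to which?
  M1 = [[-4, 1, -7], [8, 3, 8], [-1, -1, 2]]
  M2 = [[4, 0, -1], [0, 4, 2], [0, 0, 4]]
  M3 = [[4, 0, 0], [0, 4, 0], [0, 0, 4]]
Characteristic polynomials: χ_{M1} = (x - 3)^2(x + 5), χ_{M2} = (x - 4)^3, χ_{M3} = (x - 4)^3.

{M1}: invariant factors (x - 3)^2(x + 5).

{M2}: invariant factors x - 4, (x - 4)^2.

{M3}: invariant factors x - 4, x - 4, x - 4.

Matrices are similar if and only if their invariant-factor lists agree; the partition into similarity classes is {M1}, {M2}, {M3}.

3 classes: {M1}, {M2}, {M3}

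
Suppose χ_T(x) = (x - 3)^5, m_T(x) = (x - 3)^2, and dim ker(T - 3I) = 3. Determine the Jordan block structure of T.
λ = 3: algebraic multiplicity 5 (exponent in χ_T), largest block size 2 (exponent in m_T), 3 blocks (geometric multiplicity). These force block sizes [2, 2, 1].

Jordan blocks: (3, 2), (3, 2), (3, 1)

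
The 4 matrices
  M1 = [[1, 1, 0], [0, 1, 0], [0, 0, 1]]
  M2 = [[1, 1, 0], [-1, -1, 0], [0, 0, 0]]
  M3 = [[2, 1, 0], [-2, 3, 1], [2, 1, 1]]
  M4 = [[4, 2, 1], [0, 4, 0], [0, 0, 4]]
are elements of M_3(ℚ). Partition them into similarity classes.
Characteristic polynomials: χ_{M1} = (x - 1)^3, χ_{M2} = x^3, χ_{M3} = (x - 2)^3, χ_{M4} = (x - 4)^3.

{M1}: invariant factors x - 1, (x - 1)^2.

{M2}: invariant factors x, x^2.

{M3}: invariant factors (x - 2)^3.

{M4}: invariant factors x - 4, (x - 4)^2.

Matrices are similar if and only if their invariant-factor lists agree; the partition into similarity classes is {M1}, {M2}, {M3}, {M4}.

4 classes: {M1}, {M2}, {M3}, {M4}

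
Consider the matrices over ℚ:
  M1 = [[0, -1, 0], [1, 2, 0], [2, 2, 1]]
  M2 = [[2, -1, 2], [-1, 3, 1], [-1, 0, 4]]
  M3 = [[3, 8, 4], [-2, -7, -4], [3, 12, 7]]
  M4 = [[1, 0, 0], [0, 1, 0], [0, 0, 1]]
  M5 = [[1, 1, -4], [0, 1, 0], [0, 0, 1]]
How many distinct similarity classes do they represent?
3 classes: {M1, M3, M5}, {M2}, {M4}

Characteristic polynomials: χ_{M1} = (x - 1)^3, χ_{M2} = (x - 3)^3, χ_{M3} = (x - 1)^3, χ_{M4} = (x - 1)^3, χ_{M5} = (x - 1)^3.

{M1, M3, M5}: invariant factors x - 1, (x - 1)^2.

{M2}: invariant factors (x - 3)^3.

{M4}: invariant factors x - 1, x - 1, x - 1.

Matrices are similar if and only if their invariant-factor lists agree; the partition into similarity classes is {M1, M3, M5}, {M2}, {M4}.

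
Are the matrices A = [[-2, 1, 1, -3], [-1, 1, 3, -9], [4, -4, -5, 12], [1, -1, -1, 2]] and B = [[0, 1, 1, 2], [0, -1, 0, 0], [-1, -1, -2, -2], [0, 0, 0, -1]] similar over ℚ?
No.

Both have characteristic polynomial (x + 1)^4, but the minimal polynomial of A is (x + 1)^3 while the minimal polynomial of B is (x + 1)^2. The minimal polynomial is a similarity invariant, so A and B are not similar.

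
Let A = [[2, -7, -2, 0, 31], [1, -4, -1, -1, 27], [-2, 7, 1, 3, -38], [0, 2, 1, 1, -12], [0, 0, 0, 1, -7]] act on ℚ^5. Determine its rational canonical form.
The invariant factors of A (the non-unit diagonal entries of the Smith normal form of xI - A over ℚ[x]) are (x - 1)^2(x + 3)^3, each dividing the next. The characteristic polynomial is their product, (x - 1)^2(x + 3)^3.

The rational canonical form is the block-diagonal matrix of companion matrices C(f_i):
R = [[0, 0, 0, 0, -27], [1, 0, 0, 0, 27], [0, 1, 0, 0, 18], [0, 0, 1, 0, -10], [0, 0, 0, 1, -7]].

R = [[0, 0, 0, 0, -27], [1, 0, 0, 0, 27], [0, 1, 0, 0, 18], [0, 0, 1, 0, -10], [0, 0, 0, 1, -7]]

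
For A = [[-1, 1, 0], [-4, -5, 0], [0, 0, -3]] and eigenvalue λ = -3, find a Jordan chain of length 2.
We seek v_1 ∈ ker((A + 3I)^2) \ ker(A + 3I), then set v_{i+1} = (A + 3I) v_i.

One such chain is v_1 = [[1, -1, 0]]^T, v_2 = [[1, -2, 0]]^T. Check: (A + 3I) v_2 = [[0, 0, 0]]^T = 0.

v_1 = [[1, -1, 0]]^T, v_2 = [[1, -2, 0]]^T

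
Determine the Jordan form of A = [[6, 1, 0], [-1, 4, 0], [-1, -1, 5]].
The characteristic polynomial is det(xI - A) = (x - 5)^3, so the eigenvalues are 5 (algebraic multiplicity 3).

For λ = 5: rank(A - 5I) = 1, rank((A - 5I)^2) = 0. The eigenspace has dimension 3 - 1 = 2, so there are 2 Jordan blocks; the rank sequence gives block sizes [2, 1].

Assembling the blocks gives the Jordan form J above.

J = [[5, 1, 0], [0, 5, 0], [0, 0, 5]]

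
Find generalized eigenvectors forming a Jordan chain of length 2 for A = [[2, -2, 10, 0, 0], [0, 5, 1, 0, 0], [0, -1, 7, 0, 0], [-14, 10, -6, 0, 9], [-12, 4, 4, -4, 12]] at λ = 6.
We seek v_1 ∈ ker((A - 6I)^2) \ ker(A - 6I), then set v_{i+1} = (A - 6I) v_i.

One such chain is v_1 = [[2, 0, 1, -16, -8]]^T, v_2 = [[2, 1, 1, -10, -4]]^T. Check: (A - 6I) v_2 = [[0, 0, 0, 0, 0]]^T = 0.

v_1 = [[2, 0, 1, -16, -8]]^T, v_2 = [[2, 1, 1, -10, -4]]^T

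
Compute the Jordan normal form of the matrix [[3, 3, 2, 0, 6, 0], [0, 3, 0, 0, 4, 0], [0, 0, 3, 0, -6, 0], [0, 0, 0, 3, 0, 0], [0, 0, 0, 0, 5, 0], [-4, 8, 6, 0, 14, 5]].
The characteristic polynomial is det(xI - A) = (x - 5)^2(x - 3)^4, so the eigenvalues are 3 (algebraic multiplicity 4), 5 (algebraic multiplicity 2).

For λ = 3: rank(A - 3I) = 3, rank((A - 3I)^2) = 2. The eigenspace has dimension 6 - 3 = 3, so there are 3 Jordan blocks; the rank sequence gives block sizes [2, 1, 1].

For λ = 5: rank(A - 5I) = 4. The eigenspace has dimension 6 - 4 = 2, so there are 2 Jordan blocks; the rank sequence gives block sizes [1, 1].

Assembling the blocks gives the Jordan form J above.

J = [[3, 1, 0, 0, 0, 0], [0, 3, 0, 0, 0, 0], [0, 0, 3, 0, 0, 0], [0, 0, 0, 3, 0, 0], [0, 0, 0, 0, 5, 0], [0, 0, 0, 0, 0, 5]]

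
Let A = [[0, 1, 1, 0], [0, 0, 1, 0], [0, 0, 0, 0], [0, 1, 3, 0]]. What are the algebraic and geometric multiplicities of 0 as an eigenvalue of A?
The characteristic polynomial is x^4, so the factor x appears with exponent 4: the algebraic multiplicity is 4.

rank(A) = 2, so the eigenspace has dimension 4 - 2 = 2: the geometric multiplicity is 2.

Since 2 < 4, A is not diagonalizable.

algebraic multiplicity 4, geometric multiplicity 2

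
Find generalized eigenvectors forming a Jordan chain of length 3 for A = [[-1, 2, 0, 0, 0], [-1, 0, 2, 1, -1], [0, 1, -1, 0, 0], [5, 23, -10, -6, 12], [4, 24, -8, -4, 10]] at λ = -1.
We seek v_1 ∈ ker((A + I)^3) \ ker((A + I)^2), then set v_{i+1} = (A + I) v_i.

One such chain is v_1 = [[1, 0, 1, 0, 0]]^T, v_2 = [[0, 1, 0, -5, -4]]^T, v_3 = [[2, 0, 1, 0, 0]]^T. Check: (A + I) v_3 = [[0, 0, 0, 0, 0]]^T = 0.

v_1 = [[1, 0, 1, 0, 0]]^T, v_2 = [[0, 1, 0, -5, -4]]^T, v_3 = [[2, 0, 1, 0, 0]]^T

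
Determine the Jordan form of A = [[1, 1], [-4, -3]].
J = [[-1, 1], [0, -1]]

The characteristic polynomial is det(xI - A) = (x + 1)^2, so the eigenvalues are -1 (algebraic multiplicity 2).

For λ = -1: rank(A + I) = 1, rank((A + I)^2) = 0. The eigenspace has dimension 2 - 1 = 1, so there is 1 Jordan block; the rank sequence gives block sizes [2].

Assembling the blocks gives the Jordan form J above.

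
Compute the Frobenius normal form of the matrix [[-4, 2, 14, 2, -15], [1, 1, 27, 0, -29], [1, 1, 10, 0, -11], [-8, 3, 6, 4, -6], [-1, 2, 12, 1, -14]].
The invariant factors of A (the non-unit diagonal entries of the Smith normal form of xI - A over ℚ[x]) are (x + 3)(x^2 - 3)^2, each dividing the next. The characteristic polynomial is their product, (x + 3)(x^2 - 3)^2.

The rational canonical form is the block-diagonal matrix of companion matrices C(f_i):
R = [[0, 0, 0, 0, -27], [1, 0, 0, 0, -9], [0, 1, 0, 0, 18], [0, 0, 1, 0, 6], [0, 0, 0, 1, -3]].

Note the characteristic polynomial does not split into linear factors over ℚ, so A has no Jordan form over ℚ; the rational canonical form exists over any field.

R = [[0, 0, 0, 0, -27], [1, 0, 0, 0, -9], [0, 1, 0, 0, 18], [0, 0, 1, 0, 6], [0, 0, 0, 1, -3]]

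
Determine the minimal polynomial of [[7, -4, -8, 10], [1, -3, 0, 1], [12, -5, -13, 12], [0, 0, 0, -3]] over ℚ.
m_A(x) = (x + 3)^3

The characteristic polynomial factors as (x + 3)^4. The minimal polynomial is ∏(x - λ)^{k_λ} where k_λ is the size of the largest Jordan block at λ.

For λ = -3: rank(A + 3I) = 2, and the largest Jordan block has size 3 (the smallest k with rank((A + 3I)^k) = rank((A + 3I)^(k+1))).

So m_A(x) = (x + 3)^3.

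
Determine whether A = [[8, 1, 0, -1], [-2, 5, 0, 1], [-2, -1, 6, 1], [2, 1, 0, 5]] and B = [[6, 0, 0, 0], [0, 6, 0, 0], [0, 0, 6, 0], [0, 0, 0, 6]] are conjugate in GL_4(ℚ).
No.

Both have characteristic polynomial (x - 6)^4, but the minimal polynomial of A is (x - 6)^2 while the minimal polynomial of B is x - 6. The minimal polynomial is a similarity invariant, so A and B are not similar.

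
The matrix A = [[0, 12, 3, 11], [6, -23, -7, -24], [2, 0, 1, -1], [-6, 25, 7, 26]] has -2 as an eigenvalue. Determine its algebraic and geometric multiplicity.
The characteristic polynomial is (x - 2)^3(x + 2), so the factor x + 2 appears with exponent 1: the algebraic multiplicity is 1.

rank(A + 2I) = 3, so the eigenspace has dimension 4 - 3 = 1: the geometric multiplicity is 1.

algebraic multiplicity 1, geometric multiplicity 1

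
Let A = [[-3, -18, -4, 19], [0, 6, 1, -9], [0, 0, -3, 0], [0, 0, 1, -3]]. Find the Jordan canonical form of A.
The characteristic polynomial is det(xI - A) = (x - 6)(x + 3)^3, so the eigenvalues are -3 (algebraic multiplicity 3), 6 (algebraic multiplicity 1).

For λ = -3: rank(A + 3I) = 3, rank((A + 3I)^2) = 2, rank((A + 3I)^3) = 1. The eigenspace has dimension 4 - 3 = 1, so there is 1 Jordan block; the rank sequence gives block sizes [3].

For λ = 6: algebraic multiplicity 1 gives one 1×1 block.

Assembling the blocks gives the Jordan form J above.

J = [[-3, 1, 0, 0], [0, -3, 1, 0], [0, 0, -3, 0], [0, 0, 0, 6]]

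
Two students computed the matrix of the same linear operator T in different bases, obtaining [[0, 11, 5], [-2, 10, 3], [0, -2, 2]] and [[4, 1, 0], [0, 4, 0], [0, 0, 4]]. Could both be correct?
Both have characteristic polynomial (x - 4)^3, but the minimal polynomial of A is (x - 4)^3 while the minimal polynomial of B is (x - 4)^2. The minimal polynomial is a similarity invariant, so A and B are not similar.

No.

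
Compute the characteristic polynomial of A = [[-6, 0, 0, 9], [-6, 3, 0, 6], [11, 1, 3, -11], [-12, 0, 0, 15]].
xI - A = [[x + 6, 0, 0, -9], [6, x - 3, 0, -6], [-11, -1, x - 3, 11], [12, 0, 0, x - 15]].

Expanding det(xI - A) along the first row:
det(xI - A) = + (x + 6)·det([[x - 3, 0, -6], [-1, x - 3, 11], [0, 0, x - 15]]) - (0)·det([[6, 0, -6], [-11, x - 3, 11], [12, 0, x - 15]]) + (0)·det([[6, x - 3, -6], [-11, -1, 11], [12, 0, x - 15]]) - (-9)·det([[6, x - 3, 0], [-11, -1, x - 3], [12, 0, 0]]).

Evaluating gives χ_A(x) = x^4 - 15x^3 + 81x^2 - 189x + 162 = (x - 6)(x - 3)^3.

χ_A(x) = (x - 6)(x - 3)^3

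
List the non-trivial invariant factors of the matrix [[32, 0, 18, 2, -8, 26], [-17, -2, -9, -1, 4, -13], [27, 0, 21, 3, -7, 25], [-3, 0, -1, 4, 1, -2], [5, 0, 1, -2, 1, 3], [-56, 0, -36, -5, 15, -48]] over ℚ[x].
(x - 3)^2(x + 2), (x - 3)^2(x + 2)

The Jordan structure of A has elementary divisors (x + 2), (x + 2), (x - 3)^2, (x - 3)^2. Arranging the block sizes at each eigenvalue in decreasing order and taking row products gives the invariant factors.

Invariant factors (smallest first, each dividing the next): (x - 3)^2(x + 2), (x - 3)^2(x + 2).

Check: the last factor (x - 3)^2(x + 2) is the minimal polynomial, and the product (x - 3)^4(x + 2)^2 is the characteristic polynomial.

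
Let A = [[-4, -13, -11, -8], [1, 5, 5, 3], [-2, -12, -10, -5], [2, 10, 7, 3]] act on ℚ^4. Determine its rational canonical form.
The invariant factors of A (the non-unit diagonal entries of the Smith normal form of xI - A over ℚ[x]) are x^2 + 3x + 3, x^2 + 3x + 3, each dividing the next. The characteristic polynomial is their product, (x^2 + 3x + 3)^2.

The rational canonical form is the block-diagonal matrix of companion matrices C(f_i):
R = [[0, -3, 0, 0], [1, -3, 0, 0], [0, 0, 0, -3], [0, 0, 1, -3]].

Note the characteristic polynomial does not split into linear factors over ℚ, so A has no Jordan form over ℚ; the rational canonical form exists over any field.

R = [[0, -3, 0, 0], [1, -3, 0, 0], [0, 0, 0, -3], [0, 0, 1, -3]]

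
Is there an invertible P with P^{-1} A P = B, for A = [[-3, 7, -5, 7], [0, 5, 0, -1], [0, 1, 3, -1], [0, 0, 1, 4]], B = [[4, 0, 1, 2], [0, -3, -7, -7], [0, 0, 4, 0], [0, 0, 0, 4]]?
No.

Both have characteristic polynomial (x - 4)^3(x + 3), but the minimal polynomial of A is (x - 4)^3(x + 3) while the minimal polynomial of B is (x - 4)^2(x + 3). The minimal polynomial is a similarity invariant, so A and B are not similar.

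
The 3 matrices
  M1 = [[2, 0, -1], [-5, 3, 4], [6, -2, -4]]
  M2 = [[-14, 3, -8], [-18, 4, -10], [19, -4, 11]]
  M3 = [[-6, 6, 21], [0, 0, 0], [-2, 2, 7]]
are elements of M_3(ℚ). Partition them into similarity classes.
Characteristic polynomials: χ_{M1} = x^2(x - 1), χ_{M2} = x^2(x - 1), χ_{M3} = x^2(x - 1).

{M1, M2}: invariant factors x^2(x - 1).

{M3}: invariant factors x, x(x - 1).

Matrices are similar if and only if their invariant-factor lists agree; the partition into similarity classes is {M1, M2}, {M3}.

2 classes: {M1, M2}, {M3}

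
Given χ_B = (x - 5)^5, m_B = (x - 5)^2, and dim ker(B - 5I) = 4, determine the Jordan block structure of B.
Jordan blocks: (5, 2), (5, 1), (5, 1), (5, 1)

λ = 5: algebraic multiplicity 5 (exponent in χ_B), largest block size 2 (exponent in m_B), 4 blocks (geometric multiplicity). These force block sizes [2, 1, 1, 1].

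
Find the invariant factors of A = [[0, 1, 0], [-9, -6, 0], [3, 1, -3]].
The Jordan structure of A has elementary divisors (x + 3)^2, (x + 3). Arranging the block sizes at each eigenvalue in decreasing order and taking row products gives the invariant factors.

Invariant factors (smallest first, each dividing the next): x + 3, (x + 3)^2.

Check: the last factor (x + 3)^2 is the minimal polynomial, and the product (x + 3)^3 is the characteristic polynomial.

x + 3, (x + 3)^2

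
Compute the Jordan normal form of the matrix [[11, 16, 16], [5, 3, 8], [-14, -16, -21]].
J = [[-5, 0, 0], [0, -1, 1], [0, 0, -1]]

The characteristic polynomial is det(xI - A) = (x + 1)^2(x + 5), so the eigenvalues are -5 (algebraic multiplicity 1), -1 (algebraic multiplicity 2).

For λ = -5: algebraic multiplicity 1 gives one 1×1 block.

For λ = -1: rank(A + I) = 2, rank((A + I)^2) = 1. The eigenspace has dimension 3 - 2 = 1, so there is 1 Jordan block; the rank sequence gives block sizes [2].

Assembling the blocks gives the Jordan form J above.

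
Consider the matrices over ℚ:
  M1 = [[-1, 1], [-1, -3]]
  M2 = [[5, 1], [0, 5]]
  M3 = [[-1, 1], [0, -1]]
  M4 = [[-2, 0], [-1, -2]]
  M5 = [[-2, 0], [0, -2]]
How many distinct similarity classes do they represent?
Characteristic polynomials: χ_{M1} = (x + 2)^2, χ_{M2} = (x - 5)^2, χ_{M3} = (x + 1)^2, χ_{M4} = (x + 2)^2, χ_{M5} = (x + 2)^2.

{M1, M4}: invariant factors (x + 2)^2.

{M2}: invariant factors (x - 5)^2.

{M3}: invariant factors (x + 1)^2.

{M5}: invariant factors x + 2, x + 2.

Matrices are similar if and only if their invariant-factor lists agree; the partition into similarity classes is {M1, M4}, {M2}, {M3}, {M5}.

4 classes: {M1, M4}, {M2}, {M3}, {M5}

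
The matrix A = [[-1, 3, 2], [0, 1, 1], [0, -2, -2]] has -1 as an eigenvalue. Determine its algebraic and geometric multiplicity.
algebraic multiplicity 2, geometric multiplicity 1

The characteristic polynomial is x(x + 1)^2, so the factor x + 1 appears with exponent 2: the algebraic multiplicity is 2.

rank(A + I) = 2, so the eigenspace has dimension 3 - 2 = 1: the geometric multiplicity is 1.

Since 1 < 2, A is not diagonalizable.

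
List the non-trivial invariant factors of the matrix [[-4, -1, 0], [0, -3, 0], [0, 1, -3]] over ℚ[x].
The Jordan structure of A has elementary divisors (x + 4), (x + 3)^2. Arranging the block sizes at each eigenvalue in decreasing order and taking row products gives the invariant factors.

Invariant factors (smallest first, each dividing the next): (x + 3)^2(x + 4).

Check: the last factor (x + 3)^2(x + 4) is the minimal polynomial, and the product (x + 3)^2(x + 4) is the characteristic polynomial.

(x + 3)^2(x + 4)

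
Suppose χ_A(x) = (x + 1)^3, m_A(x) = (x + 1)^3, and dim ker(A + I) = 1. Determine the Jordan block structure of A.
λ = -1: algebraic multiplicity 3 (exponent in χ_A), largest block size 3 (exponent in m_A), 1 block (geometric multiplicity). This forces block sizes [3].

Jordan blocks: (-1, 3)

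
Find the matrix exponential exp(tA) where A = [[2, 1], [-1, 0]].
e^{tA} = [[(t + 1)*e^{t}, t*e^{t}], [-t*e^{t}, (1 - t)*e^{t}]]

A has Jordan form J = [[1, 1], [0, 1]] with A = PJP^{-1}, so e^{tA} = P e^{tJ} P^{-1}.

For a Jordan block J_k(λ), e^{tJ_k(λ)} = e^{λt} · (I + tN + t^2 N^2/2! + ... + t^{k-1} N^{k-1}/(k-1)!) where N is the nilpotent superdiagonal part.

Assembling the blocks and conjugating back gives the entries of e^{tA} as shown above.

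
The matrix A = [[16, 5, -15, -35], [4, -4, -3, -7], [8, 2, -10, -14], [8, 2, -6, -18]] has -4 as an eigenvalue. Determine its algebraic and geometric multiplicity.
The characteristic polynomial is (x + 4)^4, so the factor x + 4 appears with exponent 4: the algebraic multiplicity is 4.

rank(A + 4I) = 2, so the eigenspace has dimension 4 - 2 = 2: the geometric multiplicity is 2.

Since 2 < 4, A is not diagonalizable.

algebraic multiplicity 4, geometric multiplicity 2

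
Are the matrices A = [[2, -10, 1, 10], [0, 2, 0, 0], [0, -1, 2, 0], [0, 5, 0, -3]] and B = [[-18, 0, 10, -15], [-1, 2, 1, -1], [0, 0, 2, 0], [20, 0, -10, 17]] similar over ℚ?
Both have characteristic polynomial (x - 2)^3(x + 3), but the minimal polynomial of A is (x - 2)^3(x + 3) while the minimal polynomial of B is (x - 2)^2(x + 3). The minimal polynomial is a similarity invariant, so A and B are not similar.

No.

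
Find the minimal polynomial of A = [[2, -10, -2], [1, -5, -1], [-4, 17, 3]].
The characteristic polynomial factors as x^3. The minimal polynomial is ∏(x - λ)^{k_λ} where k_λ is the size of the largest Jordan block at λ.

For λ = 0: rank(A) = 2, and the largest Jordan block has size 3 (the smallest k with rank(A^k) = rank(A^(k+1))).

So m_A(x) = x^3.

m_A(x) = x^3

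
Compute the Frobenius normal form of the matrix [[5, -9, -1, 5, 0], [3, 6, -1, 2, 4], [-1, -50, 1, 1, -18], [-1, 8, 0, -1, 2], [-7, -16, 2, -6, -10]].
R = [[0, 0, 0, 0, 6], [1, 0, 0, 0, -1], [0, 1, 0, 0, -5], [0, 0, 1, 0, 4], [0, 0, 0, 1, 1]]

The invariant factors of A (the non-unit diagonal entries of the Smith normal form of xI - A over ℚ[x]) are (x - 2)(x + 1)(x^3 - 2x + 3), each dividing the next. The characteristic polynomial is their product, (x - 2)(x + 1)(x^3 - 2x + 3).

The rational canonical form is the block-diagonal matrix of companion matrices C(f_i):
R = [[0, 0, 0, 0, 6], [1, 0, 0, 0, -1], [0, 1, 0, 0, -5], [0, 0, 1, 0, 4], [0, 0, 0, 1, 1]].

Note the characteristic polynomial does not split into linear factors over ℚ, so A has no Jordan form over ℚ; the rational canonical form exists over any field.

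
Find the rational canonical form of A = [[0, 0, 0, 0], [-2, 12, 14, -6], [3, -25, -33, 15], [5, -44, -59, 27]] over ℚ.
The invariant factors of A (the non-unit diagonal entries of the Smith normal form of xI - A over ℚ[x]) are x, x(x - 4)(x - 2), each dividing the next. The characteristic polynomial is their product, x^2(x - 4)(x - 2).

The rational canonical form is the block-diagonal matrix of companion matrices C(f_i):
R = [[0, 0, 0, 0], [0, 0, 0, 0], [0, 1, 0, -8], [0, 0, 1, 6]].

R = [[0, 0, 0, 0], [0, 0, 0, 0], [0, 1, 0, -8], [0, 0, 1, 6]]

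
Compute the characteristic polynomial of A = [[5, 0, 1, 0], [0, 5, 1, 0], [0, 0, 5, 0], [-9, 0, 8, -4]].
χ_A(x) = (x - 5)^3(x + 4)

xI - A = [[x - 5, 0, -1, 0], [0, x - 5, -1, 0], [0, 0, x - 5, 0], [9, 0, -8, x + 4]].

Expanding det(xI - A) along the first row:
det(xI - A) = + (x - 5)·det([[x - 5, -1, 0], [0, x - 5, 0], [0, -8, x + 4]]) - (0)·det([[0, -1, 0], [0, x - 5, 0], [9, -8, x + 4]]) + (-1)·det([[0, x - 5, 0], [0, 0, 0], [9, 0, x + 4]]) - (0)·det([[0, x - 5, -1], [0, 0, x - 5], [9, 0, -8]]).

Evaluating gives χ_A(x) = x^4 - 11x^3 + 15x^2 + 175x - 500 = (x - 5)^3(x + 4).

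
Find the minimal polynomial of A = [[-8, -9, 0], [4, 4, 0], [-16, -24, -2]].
m_A(x) = (x + 2)^2

The characteristic polynomial factors as (x + 2)^3. The minimal polynomial is ∏(x - λ)^{k_λ} where k_λ is the size of the largest Jordan block at λ.

For λ = -2: rank(A + 2I) = 1, and the largest Jordan block has size 2 (the smallest k with rank((A + 2I)^k) = rank((A + 2I)^(k+1))).

So m_A(x) = (x + 2)^2.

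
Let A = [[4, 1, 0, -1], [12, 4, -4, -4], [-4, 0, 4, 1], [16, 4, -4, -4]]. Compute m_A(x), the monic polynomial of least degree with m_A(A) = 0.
The characteristic polynomial factors as (x - 2)^4. The minimal polynomial is ∏(x - λ)^{k_λ} where k_λ is the size of the largest Jordan block at λ.

For λ = 2: rank(A - 2I) = 2, and the largest Jordan block has size 2 (the smallest k with rank((A - 2I)^k) = rank((A - 2I)^(k+1))).

So m_A(x) = (x - 2)^2.

m_A(x) = (x - 2)^2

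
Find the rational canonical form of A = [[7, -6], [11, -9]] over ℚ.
R = [[0, -3], [1, -2]]

The invariant factors of A (the non-unit diagonal entries of the Smith normal form of xI - A over ℚ[x]) are x^2 + 2x + 3, each dividing the next. The characteristic polynomial is their product, x^2 + 2x + 3.

The rational canonical form is the block-diagonal matrix of companion matrices C(f_i):
R = [[0, -3], [1, -2]].

Note the characteristic polynomial does not split into linear factors over ℚ, so A has no Jordan form over ℚ; the rational canonical form exists over any field.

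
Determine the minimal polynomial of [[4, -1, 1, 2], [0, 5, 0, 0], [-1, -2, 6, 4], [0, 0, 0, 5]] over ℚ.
m_A(x) = (x - 5)^3

The characteristic polynomial factors as (x - 5)^4. The minimal polynomial is ∏(x - λ)^{k_λ} where k_λ is the size of the largest Jordan block at λ.

For λ = 5: rank(A - 5I) = 2, and the largest Jordan block has size 3 (the smallest k with rank((A - 5I)^k) = rank((A - 5I)^(k+1))).

So m_A(x) = (x - 5)^3.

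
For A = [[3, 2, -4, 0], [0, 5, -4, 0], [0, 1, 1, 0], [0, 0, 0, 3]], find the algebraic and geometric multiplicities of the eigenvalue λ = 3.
The characteristic polynomial is (x - 3)^4, so the factor x - 3 appears with exponent 4: the algebraic multiplicity is 4.

rank(A - 3I) = 1, so the eigenspace has dimension 4 - 1 = 3: the geometric multiplicity is 3.

Since 3 < 4, A is not diagonalizable.

algebraic multiplicity 4, geometric multiplicity 3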